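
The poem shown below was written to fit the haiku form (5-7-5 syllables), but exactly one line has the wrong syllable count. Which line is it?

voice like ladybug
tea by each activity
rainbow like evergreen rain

The third line

Line 1: voice(1) + like(1) + ladybug(3) = 5 ✓
Line 2: tea(1) + by(1) + each(1) + activity(4) = 7 ✓
Line 3: rainbow(2) + like(1) + evergreen(3) + rain(1) = 7 (expected 5)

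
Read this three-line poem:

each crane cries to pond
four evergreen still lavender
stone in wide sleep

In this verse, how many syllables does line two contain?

8

Line two: four (1), evergreen (3), still (1), lavender (3) → 8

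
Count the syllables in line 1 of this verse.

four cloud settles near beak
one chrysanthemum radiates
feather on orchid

6

Line 1: "four cloud settles near beak": 1+1+2+1+1 = 6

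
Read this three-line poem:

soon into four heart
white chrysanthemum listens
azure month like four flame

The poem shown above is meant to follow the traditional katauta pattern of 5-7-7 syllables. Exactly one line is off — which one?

Line 3

Line 1: soon (1), into (2), four (1), heart (1) → 5 ✓
Line 2: white (1), chrysanthemum (4), listens (2) → 7 ✓
Line 3: azure (2), month (1), like (1), four (1), flame (1) → 6 (expected 7)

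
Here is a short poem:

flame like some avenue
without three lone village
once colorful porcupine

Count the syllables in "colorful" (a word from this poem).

3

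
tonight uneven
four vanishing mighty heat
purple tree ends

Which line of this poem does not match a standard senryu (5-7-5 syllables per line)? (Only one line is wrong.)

Line 3

Line 1: tonight (2), uneven (3) → 5 ✓
Line 2: four (1), vanishing (3), mighty (2), heat (1) → 7 ✓
Line 3: purple (2), tree (1), ends (1) → 4 (expected 5)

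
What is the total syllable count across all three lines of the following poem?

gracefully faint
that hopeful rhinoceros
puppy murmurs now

Line 1: gracefully (3), faint (1) → 4
Line 2: that (1), hopeful (2), rhinoceros (4) → 7
Line 3: puppy (2), murmurs (2), now (1) → 5
Total: 4 + 7 + 5 = 16

16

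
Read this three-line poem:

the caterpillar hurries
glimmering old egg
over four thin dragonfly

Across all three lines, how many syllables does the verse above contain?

Line 1: the (1), caterpillar (4), hurries (2) → 7
Line 2: glimmering (3), old (1), egg (1) → 5
Line 3: over (2), four (1), thin (1), dragonfly (3) → 7
Total: 7 + 5 + 7 = 19

19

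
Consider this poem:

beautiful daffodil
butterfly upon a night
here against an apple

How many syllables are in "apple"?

2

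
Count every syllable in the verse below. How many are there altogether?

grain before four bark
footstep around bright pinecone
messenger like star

Line 1: "grain before four bark": 1+2+1+1 = 5
Line 2: "footstep around bright pinecone": 2+2+1+2 = 7
Line 3: "messenger like star": 3+1+1 = 5
Total: 5 + 7 + 5 = 17

17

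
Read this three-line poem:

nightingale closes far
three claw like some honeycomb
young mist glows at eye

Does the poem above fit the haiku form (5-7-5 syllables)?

No

Line 1: "nightingale closes far": 3+2+1 = 6 (expected 5)
Line 2: "three claw like some honeycomb": 1+1+1+1+3 = 7 ✓
Line 3: "young mist glows at eye": 1+1+1+1+1 = 5 ✓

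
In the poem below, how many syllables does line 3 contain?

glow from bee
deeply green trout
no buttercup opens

6

Line 3: no (1), buttercup (3), opens (2) → 6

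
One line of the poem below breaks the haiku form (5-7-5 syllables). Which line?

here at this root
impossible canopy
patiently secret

The first line

Line 1: here (1), at (1), this (1), root (1) → 4 (expected 5)
Line 2: impossible (4), canopy (3) → 7 ✓
Line 3: patiently (3), secret (2) → 5 ✓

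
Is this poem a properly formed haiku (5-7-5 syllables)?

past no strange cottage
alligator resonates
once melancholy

Yes

Line 1: "past no strange cottage": 1+1+1+2 = 5 ✓
Line 2: "alligator resonates": 4+3 = 7 ✓
Line 3: "once melancholy": 1+4 = 5 ✓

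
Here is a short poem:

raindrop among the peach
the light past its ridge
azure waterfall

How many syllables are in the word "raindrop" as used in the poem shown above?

2

"raindrop" has 2 syllables.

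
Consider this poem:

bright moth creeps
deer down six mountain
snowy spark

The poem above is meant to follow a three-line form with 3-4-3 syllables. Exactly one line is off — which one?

Line 1: bright(1) + moth(1) + creeps(1) = 3 ✓
Line 2: deer(1) + down(1) + six(1) + mountain(2) = 5 (expected 4)
Line 3: snowy(2) + spark(1) = 3 ✓

The second line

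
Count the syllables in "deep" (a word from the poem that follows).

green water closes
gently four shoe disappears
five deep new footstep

1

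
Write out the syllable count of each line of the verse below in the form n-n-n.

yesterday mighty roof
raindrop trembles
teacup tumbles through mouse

6-4-6

Line 1: "yesterday mighty roof": 3+2+1 = 6
Line 2: "raindrop trembles": 2+2 = 4
Line 3: "teacup tumbles through mouse": 2+2+1+1 = 6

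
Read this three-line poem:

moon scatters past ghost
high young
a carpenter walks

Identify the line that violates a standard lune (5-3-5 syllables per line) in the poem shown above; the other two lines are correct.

The second line

Line 1: "moon scatters past ghost": 1+2+1+1 = 5 ✓
Line 2: "high young": 1+1 = 2 (expected 3)
Line 3: "a carpenter walks": 1+3+1 = 5 ✓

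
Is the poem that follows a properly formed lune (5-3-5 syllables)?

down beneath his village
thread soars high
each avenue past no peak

No

Line 1: down (1), beneath (2), his (1), village (2) → 6 (expected 5)
Line 2: thread (1), soars (1), high (1) → 3 ✓
Line 3: each (1), avenue (3), past (1), no (1), peak (1) → 7 (expected 5)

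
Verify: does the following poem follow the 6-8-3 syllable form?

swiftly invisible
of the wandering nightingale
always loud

Yes

Line 1: swiftly (2), invisible (4) → 6 ✓
Line 2: of (1), the (1), wandering (3), nightingale (3) → 8 ✓
Line 3: always (2), loud (1) → 3 ✓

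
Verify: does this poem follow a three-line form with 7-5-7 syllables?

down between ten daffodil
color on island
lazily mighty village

Yes

Line 1: down (1), between (2), ten (1), daffodil (3) → 7 ✓
Line 2: color (2), on (1), island (2) → 5 ✓
Line 3: lazily (3), mighty (2), village (2) → 7 ✓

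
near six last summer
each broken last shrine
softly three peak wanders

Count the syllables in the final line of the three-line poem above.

The final line: softly (2), three (1), peak (1), wanders (2) → 6

6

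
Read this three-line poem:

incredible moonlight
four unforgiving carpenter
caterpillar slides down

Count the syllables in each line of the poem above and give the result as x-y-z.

6-8-6

Line 1: "incredible moonlight": 4+2 = 6
Line 2: "four unforgiving carpenter": 1+4+3 = 8
Line 3: "caterpillar slides down": 4+1+1 = 6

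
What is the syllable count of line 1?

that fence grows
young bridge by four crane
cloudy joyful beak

Line 1: that (1), fence (1), grows (1) → 3

3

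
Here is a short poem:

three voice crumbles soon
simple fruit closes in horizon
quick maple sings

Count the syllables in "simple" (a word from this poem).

"simple" has 2 syllables.

2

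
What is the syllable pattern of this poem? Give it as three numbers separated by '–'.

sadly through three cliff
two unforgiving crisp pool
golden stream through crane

Line 1: sadly(2) + through(1) + three(1) + cliff(1) = 5
Line 2: two(1) + unforgiving(4) + crisp(1) + pool(1) = 7
Line 3: golden(2) + stream(1) + through(1) + crane(1) = 5

5–7–5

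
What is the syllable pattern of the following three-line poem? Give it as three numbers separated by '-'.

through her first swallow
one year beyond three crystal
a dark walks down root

Line 1: through(1) + her(1) + first(1) + swallow(2) = 5
Line 2: one(1) + year(1) + beyond(2) + three(1) + crystal(2) = 7
Line 3: a(1) + dark(1) + walks(1) + down(1) + root(1) = 5

5-7-5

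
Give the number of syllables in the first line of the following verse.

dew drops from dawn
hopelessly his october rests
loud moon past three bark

4

The first line: "dew drops from dawn": 1+1+1+1 = 4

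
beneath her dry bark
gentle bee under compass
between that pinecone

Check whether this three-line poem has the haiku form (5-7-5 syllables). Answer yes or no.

Line 1: beneath (2), her (1), dry (1), bark (1) → 5 ✓
Line 2: gentle (2), bee (1), under (2), compass (2) → 7 ✓
Line 3: between (2), that (1), pinecone (2) → 5 ✓

Yes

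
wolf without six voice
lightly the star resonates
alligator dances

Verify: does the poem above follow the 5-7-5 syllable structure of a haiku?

Line 1: "wolf without six voice": 1+2+1+1 = 5 ✓
Line 2: "lightly the star resonates": 2+1+1+3 = 7 ✓
Line 3: "alligator dances": 4+2 = 6 (expected 5)

No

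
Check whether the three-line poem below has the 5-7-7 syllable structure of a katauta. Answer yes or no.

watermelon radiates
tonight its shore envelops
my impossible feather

Line 1: "watermelon radiates": 4+3 = 7 (expected 5)
Line 2: "tonight its shore envelops": 2+1+1+3 = 7 ✓
Line 3: "my impossible feather": 1+4+2 = 7 ✓

No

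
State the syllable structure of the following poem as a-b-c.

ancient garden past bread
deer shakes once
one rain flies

6-3-3

Line 1: ancient (2), garden (2), past (1), bread (1) → 6
Line 2: deer (1), shakes (1), once (1) → 3
Line 3: one (1), rain (1), flies (1) → 3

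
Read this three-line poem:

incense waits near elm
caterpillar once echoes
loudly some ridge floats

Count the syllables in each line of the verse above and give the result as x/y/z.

5/7/5

Line 1: "incense waits near elm": 2+1+1+1 = 5
Line 2: "caterpillar once echoes": 4+1+2 = 7
Line 3: "loudly some ridge floats": 2+1+1+1 = 5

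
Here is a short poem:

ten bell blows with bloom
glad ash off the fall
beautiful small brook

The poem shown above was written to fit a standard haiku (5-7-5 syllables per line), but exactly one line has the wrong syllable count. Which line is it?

The second line

Line 1: ten (1), bell (1), blows (1), with (1), bloom (1) → 5 ✓
Line 2: glad (1), ash (1), off (1), the (1), fall (1) → 5 (expected 7)
Line 3: beautiful (3), small (1), brook (1) → 5 ✓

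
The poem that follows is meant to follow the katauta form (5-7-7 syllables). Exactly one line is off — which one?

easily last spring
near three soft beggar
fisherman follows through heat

Line 2

Line 1: "easily last spring": 3+1+1 = 5 ✓
Line 2: "near three soft beggar": 1+1+1+2 = 5 (expected 7)
Line 3: "fisherman follows through heat": 3+2+1+1 = 7 ✓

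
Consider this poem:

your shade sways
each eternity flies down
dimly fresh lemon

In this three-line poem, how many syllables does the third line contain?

The third line: "dimly fresh lemon": 2+1+2 = 5

5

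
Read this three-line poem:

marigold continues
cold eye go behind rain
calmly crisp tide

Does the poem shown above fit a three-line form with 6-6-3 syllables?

Line 1: marigold (3), continues (3) → 6 ✓
Line 2: cold (1), eye (1), go (1), behind (2), rain (1) → 6 ✓
Line 3: calmly (2), crisp (1), tide (1) → 4 (expected 3)

No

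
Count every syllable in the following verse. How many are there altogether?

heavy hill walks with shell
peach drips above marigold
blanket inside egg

Line 1: "heavy hill walks with shell": 2+1+1+1+1 = 6
Line 2: "peach drips above marigold": 1+1+2+3 = 7
Line 3: "blanket inside egg": 2+2+1 = 5
Total: 6 + 7 + 5 = 18

18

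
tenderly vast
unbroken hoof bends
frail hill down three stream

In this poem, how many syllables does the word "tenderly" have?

"tenderly" has 3 syllables.

3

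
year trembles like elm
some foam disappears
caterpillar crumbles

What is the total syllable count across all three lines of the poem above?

16

Line 1: year(1) + trembles(2) + like(1) + elm(1) = 5
Line 2: some(1) + foam(1) + disappears(3) = 5
Line 3: caterpillar(4) + crumbles(2) = 6
Total: 5 + 5 + 6 = 16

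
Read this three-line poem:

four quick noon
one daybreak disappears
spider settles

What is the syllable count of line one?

3

Line one: "four quick noon": 1+1+1 = 3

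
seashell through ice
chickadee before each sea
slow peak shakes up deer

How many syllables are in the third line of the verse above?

5

The third line: slow (1), peak (1), shakes (1), up (1), deer (1) → 5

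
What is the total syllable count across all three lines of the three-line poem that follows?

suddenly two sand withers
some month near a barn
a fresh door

15

Line 1: suddenly(3) + two(1) + sand(1) + withers(2) = 7
Line 2: some(1) + month(1) + near(1) + a(1) + barn(1) = 5
Line 3: a(1) + fresh(1) + door(1) = 3
Total: 7 + 5 + 3 = 15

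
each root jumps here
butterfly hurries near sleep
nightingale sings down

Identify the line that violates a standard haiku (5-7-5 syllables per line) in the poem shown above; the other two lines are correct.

Line 1: "each root jumps here": 1+1+1+1 = 4 (expected 5)
Line 2: "butterfly hurries near sleep": 3+2+1+1 = 7 ✓
Line 3: "nightingale sings down": 3+1+1 = 5 ✓

Line 1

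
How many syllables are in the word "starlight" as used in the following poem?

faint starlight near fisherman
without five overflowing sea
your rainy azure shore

2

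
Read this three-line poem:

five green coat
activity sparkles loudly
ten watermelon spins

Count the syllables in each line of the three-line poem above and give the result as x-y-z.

3-8-6

Line 1: five(1) + green(1) + coat(1) = 3
Line 2: activity(4) + sparkles(2) + loudly(2) = 8
Line 3: ten(1) + watermelon(4) + spins(1) = 6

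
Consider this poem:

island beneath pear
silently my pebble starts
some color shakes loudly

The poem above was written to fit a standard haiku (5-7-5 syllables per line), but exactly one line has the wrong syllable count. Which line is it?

Line 3

Line 1: "island beneath pear": 2+2+1 = 5 ✓
Line 2: "silently my pebble starts": 3+1+2+1 = 7 ✓
Line 3: "some color shakes loudly": 1+2+1+2 = 6 (expected 5)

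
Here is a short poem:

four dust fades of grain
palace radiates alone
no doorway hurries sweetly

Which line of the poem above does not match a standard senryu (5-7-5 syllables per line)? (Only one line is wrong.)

The third line

Line 1: four (1), dust (1), fades (1), of (1), grain (1) → 5 ✓
Line 2: palace (2), radiates (3), alone (2) → 7 ✓
Line 3: no (1), doorway (2), hurries (2), sweetly (2) → 7 (expected 5)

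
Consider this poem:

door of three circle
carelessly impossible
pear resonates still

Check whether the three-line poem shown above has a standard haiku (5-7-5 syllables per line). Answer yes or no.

Line 1: door(1) + of(1) + three(1) + circle(2) = 5 ✓
Line 2: carelessly(3) + impossible(4) = 7 ✓
Line 3: pear(1) + resonates(3) + still(1) = 5 ✓

Yes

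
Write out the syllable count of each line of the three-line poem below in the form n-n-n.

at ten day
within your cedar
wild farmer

Line 1: "at ten day": 1+1+1 = 3
Line 2: "within your cedar": 2+1+2 = 5
Line 3: "wild farmer": 1+2 = 3

3-5-3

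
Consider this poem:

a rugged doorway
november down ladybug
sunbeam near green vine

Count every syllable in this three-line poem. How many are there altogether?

Line 1: "a rugged doorway": 1+2+2 = 5
Line 2: "november down ladybug": 3+1+3 = 7
Line 3: "sunbeam near green vine": 2+1+1+1 = 5
Total: 5 + 7 + 5 = 17

17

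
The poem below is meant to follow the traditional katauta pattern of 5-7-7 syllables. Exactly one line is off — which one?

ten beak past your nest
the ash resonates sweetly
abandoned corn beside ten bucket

Line 1: "ten beak past your nest": 1+1+1+1+1 = 5 ✓
Line 2: "the ash resonates sweetly": 1+1+3+2 = 7 ✓
Line 3: "abandoned corn beside ten bucket": 3+1+2+1+2 = 9 (expected 7)

The third line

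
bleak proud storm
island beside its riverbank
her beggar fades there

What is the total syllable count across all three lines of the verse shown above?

Line 1: bleak(1) + proud(1) + storm(1) = 3
Line 2: island(2) + beside(2) + its(1) + riverbank(3) = 8
Line 3: her(1) + beggar(2) + fades(1) + there(1) = 5
Total: 3 + 8 + 5 = 16

16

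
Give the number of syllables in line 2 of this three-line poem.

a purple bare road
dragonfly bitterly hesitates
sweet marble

9

Line 2: "dragonfly bitterly hesitates": 3+3+3 = 9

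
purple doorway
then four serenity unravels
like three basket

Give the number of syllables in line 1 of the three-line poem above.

Line 1: purple (2), doorway (2) → 4

4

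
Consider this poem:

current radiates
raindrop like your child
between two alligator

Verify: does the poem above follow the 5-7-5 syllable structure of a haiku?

Line 1: current (2), radiates (3) → 5 ✓
Line 2: raindrop (2), like (1), your (1), child (1) → 5 (expected 7)
Line 3: between (2), two (1), alligator (4) → 7 (expected 5)

No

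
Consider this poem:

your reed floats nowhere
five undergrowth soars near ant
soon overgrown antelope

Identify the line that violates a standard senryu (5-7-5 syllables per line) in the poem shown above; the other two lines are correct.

Line 3

Line 1: your(1) + reed(1) + floats(1) + nowhere(2) = 5 ✓
Line 2: five(1) + undergrowth(3) + soars(1) + near(1) + ant(1) = 7 ✓
Line 3: soon(1) + overgrown(3) + antelope(3) = 7 (expected 5)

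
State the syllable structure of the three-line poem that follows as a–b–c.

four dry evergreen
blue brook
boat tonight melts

Line 1: four (1), dry (1), evergreen (3) → 5
Line 2: blue (1), brook (1) → 2
Line 3: boat (1), tonight (2), melts (1) → 4

5–2–4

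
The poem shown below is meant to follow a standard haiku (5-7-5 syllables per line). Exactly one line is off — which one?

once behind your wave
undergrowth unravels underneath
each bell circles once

Line 2

Line 1: "once behind your wave": 1+2+1+1 = 5 ✓
Line 2: "undergrowth unravels underneath": 3+3+3 = 9 (expected 7)
Line 3: "each bell circles once": 1+1+2+1 = 5 ✓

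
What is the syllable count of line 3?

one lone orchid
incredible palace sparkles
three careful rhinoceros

7

Line 3: "three careful rhinoceros": 1+2+4 = 7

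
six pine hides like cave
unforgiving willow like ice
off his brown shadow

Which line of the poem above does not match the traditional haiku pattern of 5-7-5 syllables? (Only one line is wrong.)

Line 1: six(1) + pine(1) + hides(1) + like(1) + cave(1) = 5 ✓
Line 2: unforgiving(4) + willow(2) + like(1) + ice(1) = 8 (expected 7)
Line 3: off(1) + his(1) + brown(1) + shadow(2) = 5 ✓

Line 2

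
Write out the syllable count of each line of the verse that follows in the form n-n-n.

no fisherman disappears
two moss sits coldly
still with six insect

7-5-5

Line 1: "no fisherman disappears": 1+3+3 = 7
Line 2: "two moss sits coldly": 1+1+1+2 = 5
Line 3: "still with six insect": 1+1+1+2 = 5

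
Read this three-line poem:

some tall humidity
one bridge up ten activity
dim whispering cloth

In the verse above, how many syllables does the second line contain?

The second line: "one bridge up ten activity": 1+1+1+1+4 = 8

8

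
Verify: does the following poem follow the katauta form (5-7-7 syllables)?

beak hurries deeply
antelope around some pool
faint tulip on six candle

Line 1: beak(1) + hurries(2) + deeply(2) = 5 ✓
Line 2: antelope(3) + around(2) + some(1) + pool(1) = 7 ✓
Line 3: faint(1) + tulip(2) + on(1) + six(1) + candle(2) = 7 ✓

Yes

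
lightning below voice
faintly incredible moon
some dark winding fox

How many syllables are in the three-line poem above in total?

Line 1: "lightning below voice": 2+2+1 = 5
Line 2: "faintly incredible moon": 2+4+1 = 7
Line 3: "some dark winding fox": 1+1+2+1 = 5
Total: 5 + 7 + 5 = 17

17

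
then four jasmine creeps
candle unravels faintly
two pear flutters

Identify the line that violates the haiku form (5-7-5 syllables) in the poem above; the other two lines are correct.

Line 3

Line 1: then(1) + four(1) + jasmine(2) + creeps(1) = 5 ✓
Line 2: candle(2) + unravels(3) + faintly(2) = 7 ✓
Line 3: two(1) + pear(1) + flutters(2) = 4 (expected 5)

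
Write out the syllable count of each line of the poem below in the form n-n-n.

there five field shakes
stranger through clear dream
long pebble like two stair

4-5-6

Line 1: there (1), five (1), field (1), shakes (1) → 4
Line 2: stranger (2), through (1), clear (1), dream (1) → 5
Line 3: long (1), pebble (2), like (1), two (1), stair (1) → 6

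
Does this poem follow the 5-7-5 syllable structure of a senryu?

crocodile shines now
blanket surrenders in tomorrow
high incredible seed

Line 1: crocodile (3), shines (1), now (1) → 5 ✓
Line 2: blanket (2), surrenders (3), in (1), tomorrow (3) → 9 (expected 7)
Line 3: high (1), incredible (4), seed (1) → 6 (expected 5)

No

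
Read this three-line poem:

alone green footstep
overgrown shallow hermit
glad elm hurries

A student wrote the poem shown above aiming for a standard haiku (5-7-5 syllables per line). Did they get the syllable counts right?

Line 1: alone(2) + green(1) + footstep(2) = 5 ✓
Line 2: overgrown(3) + shallow(2) + hermit(2) = 7 ✓
Line 3: glad(1) + elm(1) + hurries(2) = 4 (expected 5)

No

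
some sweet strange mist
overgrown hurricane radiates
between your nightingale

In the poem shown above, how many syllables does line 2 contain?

9

Line 2: "overgrown hurricane radiates": 3+3+3 = 9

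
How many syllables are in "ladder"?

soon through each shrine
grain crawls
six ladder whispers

2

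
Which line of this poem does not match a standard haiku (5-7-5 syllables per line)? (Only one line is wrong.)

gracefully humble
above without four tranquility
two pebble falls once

The second line

Line 1: gracefully (3), humble (2) → 5 ✓
Line 2: above (2), without (2), four (1), tranquility (4) → 9 (expected 7)
Line 3: two (1), pebble (2), falls (1), once (1) → 5 ✓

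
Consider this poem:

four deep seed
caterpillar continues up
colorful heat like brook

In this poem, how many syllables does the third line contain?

6

The third line: "colorful heat like brook": 3+1+1+1 = 6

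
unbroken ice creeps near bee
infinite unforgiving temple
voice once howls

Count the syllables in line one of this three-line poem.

Line one: unbroken (3), ice (1), creeps (1), near (1), bee (1) → 7

7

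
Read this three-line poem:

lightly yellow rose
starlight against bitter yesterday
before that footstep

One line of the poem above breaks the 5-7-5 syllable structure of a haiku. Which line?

The second line

Line 1: lightly(2) + yellow(2) + rose(1) = 5 ✓
Line 2: starlight(2) + against(2) + bitter(2) + yesterday(3) = 9 (expected 7)
Line 3: before(2) + that(1) + footstep(2) = 5 ✓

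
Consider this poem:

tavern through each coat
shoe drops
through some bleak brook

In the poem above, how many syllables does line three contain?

Line three: "through some bleak brook": 1+1+1+1 = 4

4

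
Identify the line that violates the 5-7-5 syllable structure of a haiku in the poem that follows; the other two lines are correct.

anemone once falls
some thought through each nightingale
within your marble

Line 1

Line 1: anemone(4) + once(1) + falls(1) = 6 (expected 5)
Line 2: some(1) + thought(1) + through(1) + each(1) + nightingale(3) = 7 ✓
Line 3: within(2) + your(1) + marble(2) = 5 ✓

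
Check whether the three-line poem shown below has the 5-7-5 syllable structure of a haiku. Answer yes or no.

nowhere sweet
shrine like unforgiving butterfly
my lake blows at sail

No

Line 1: nowhere (2), sweet (1) → 3 (expected 5)
Line 2: shrine (1), like (1), unforgiving (4), butterfly (3) → 9 (expected 7)
Line 3: my (1), lake (1), blows (1), at (1), sail (1) → 5 ✓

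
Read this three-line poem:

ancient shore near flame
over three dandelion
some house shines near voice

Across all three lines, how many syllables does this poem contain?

Line 1: ancient(2) + shore(1) + near(1) + flame(1) = 5
Line 2: over(2) + three(1) + dandelion(4) = 7
Line 3: some(1) + house(1) + shines(1) + near(1) + voice(1) = 5
Total: 5 + 7 + 5 = 17

17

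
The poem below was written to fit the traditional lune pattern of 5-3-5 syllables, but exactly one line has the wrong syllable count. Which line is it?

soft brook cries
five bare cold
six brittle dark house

Line 1

Line 1: "soft brook cries": 1+1+1 = 3 (expected 5)
Line 2: "five bare cold": 1+1+1 = 3 ✓
Line 3: "six brittle dark house": 1+2+1+1 = 5 ✓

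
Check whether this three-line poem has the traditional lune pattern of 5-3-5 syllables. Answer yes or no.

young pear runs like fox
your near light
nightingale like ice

Line 1: "young pear runs like fox": 1+1+1+1+1 = 5 ✓
Line 2: "your near light": 1+1+1 = 3 ✓
Line 3: "nightingale like ice": 3+1+1 = 5 ✓

Yes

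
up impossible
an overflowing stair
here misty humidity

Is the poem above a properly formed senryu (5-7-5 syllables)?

No

Line 1: up (1), impossible (4) → 5 ✓
Line 2: an (1), overflowing (4), stair (1) → 6 (expected 7)
Line 3: here (1), misty (2), humidity (4) → 7 (expected 5)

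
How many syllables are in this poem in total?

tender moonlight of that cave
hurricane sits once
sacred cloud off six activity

Line 1: tender (2), moonlight (2), of (1), that (1), cave (1) → 7
Line 2: hurricane (3), sits (1), once (1) → 5
Line 3: sacred (2), cloud (1), off (1), six (1), activity (4) → 9
Total: 7 + 5 + 9 = 21

21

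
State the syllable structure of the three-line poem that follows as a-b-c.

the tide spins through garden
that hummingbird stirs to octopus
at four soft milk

Line 1: the (1), tide (1), spins (1), through (1), garden (2) → 6
Line 2: that (1), hummingbird (3), stirs (1), to (1), octopus (3) → 9
Line 3: at (1), four (1), soft (1), milk (1) → 4

6-9-4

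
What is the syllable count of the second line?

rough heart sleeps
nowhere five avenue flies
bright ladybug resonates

7

The second line: nowhere (2), five (1), avenue (3), flies (1) → 7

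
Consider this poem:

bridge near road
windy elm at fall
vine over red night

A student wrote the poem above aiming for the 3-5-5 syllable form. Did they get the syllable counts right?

Line 1: "bridge near road": 1+1+1 = 3 ✓
Line 2: "windy elm at fall": 2+1+1+1 = 5 ✓
Line 3: "vine over red night": 1+2+1+1 = 5 ✓

Yes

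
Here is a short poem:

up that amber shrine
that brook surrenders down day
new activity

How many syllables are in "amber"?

2

"amber" has 2 syllables.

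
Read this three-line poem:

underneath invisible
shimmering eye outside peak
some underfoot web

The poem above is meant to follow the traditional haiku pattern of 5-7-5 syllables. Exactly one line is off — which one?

Line 1: "underneath invisible": 3+4 = 7 (expected 5)
Line 2: "shimmering eye outside peak": 3+1+2+1 = 7 ✓
Line 3: "some underfoot web": 1+3+1 = 5 ✓

Line 1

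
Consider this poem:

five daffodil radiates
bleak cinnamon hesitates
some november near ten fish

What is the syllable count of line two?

7

Line two: "bleak cinnamon hesitates": 1+3+3 = 7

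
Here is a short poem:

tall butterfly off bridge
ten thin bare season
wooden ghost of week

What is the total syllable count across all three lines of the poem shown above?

16

Line 1: tall (1), butterfly (3), off (1), bridge (1) → 6
Line 2: ten (1), thin (1), bare (1), season (2) → 5
Line 3: wooden (2), ghost (1), of (1), week (1) → 5
Total: 6 + 5 + 5 = 16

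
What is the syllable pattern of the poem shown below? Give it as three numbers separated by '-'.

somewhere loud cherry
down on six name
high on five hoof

5-4-4

Line 1: somewhere (2), loud (1), cherry (2) → 5
Line 2: down (1), on (1), six (1), name (1) → 4
Line 3: high (1), on (1), five (1), hoof (1) → 4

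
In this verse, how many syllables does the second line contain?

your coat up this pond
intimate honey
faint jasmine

5

The second line: intimate(3) + honey(2) = 5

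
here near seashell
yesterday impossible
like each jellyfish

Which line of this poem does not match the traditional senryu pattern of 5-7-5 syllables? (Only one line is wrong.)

Line 1: here (1), near (1), seashell (2) → 4 (expected 5)
Line 2: yesterday (3), impossible (4) → 7 ✓
Line 3: like (1), each (1), jellyfish (3) → 5 ✓

The first line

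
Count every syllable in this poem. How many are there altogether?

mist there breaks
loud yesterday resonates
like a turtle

14

Line 1: mist(1) + there(1) + breaks(1) = 3
Line 2: loud(1) + yesterday(3) + resonates(3) = 7
Line 3: like(1) + a(1) + turtle(2) = 4
Total: 3 + 7 + 4 = 14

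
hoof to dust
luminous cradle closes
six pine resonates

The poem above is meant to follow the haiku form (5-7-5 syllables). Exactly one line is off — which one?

Line 1: hoof (1), to (1), dust (1) → 3 (expected 5)
Line 2: luminous (3), cradle (2), closes (2) → 7 ✓
Line 3: six (1), pine (1), resonates (3) → 5 ✓

The first line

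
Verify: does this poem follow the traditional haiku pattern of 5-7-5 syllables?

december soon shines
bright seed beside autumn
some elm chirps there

No

Line 1: december(3) + soon(1) + shines(1) = 5 ✓
Line 2: bright(1) + seed(1) + beside(2) + autumn(2) = 6 (expected 7)
Line 3: some(1) + elm(1) + chirps(1) + there(1) = 4 (expected 5)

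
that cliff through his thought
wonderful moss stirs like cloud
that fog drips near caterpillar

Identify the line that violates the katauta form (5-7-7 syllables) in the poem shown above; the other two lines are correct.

The third line

Line 1: that(1) + cliff(1) + through(1) + his(1) + thought(1) = 5 ✓
Line 2: wonderful(3) + moss(1) + stirs(1) + like(1) + cloud(1) = 7 ✓
Line 3: that(1) + fog(1) + drips(1) + near(1) + caterpillar(4) = 8 (expected 7)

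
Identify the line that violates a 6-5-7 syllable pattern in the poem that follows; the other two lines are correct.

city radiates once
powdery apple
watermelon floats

The third line

Line 1: "city radiates once": 2+3+1 = 6 ✓
Line 2: "powdery apple": 3+2 = 5 ✓
Line 3: "watermelon floats": 4+1 = 5 (expected 7)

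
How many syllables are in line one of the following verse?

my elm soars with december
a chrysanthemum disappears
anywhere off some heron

Line one: my (1), elm (1), soars (1), with (1), december (3) → 7

7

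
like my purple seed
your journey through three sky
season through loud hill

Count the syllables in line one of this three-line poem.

5

Line one: like(1) + my(1) + purple(2) + seed(1) = 5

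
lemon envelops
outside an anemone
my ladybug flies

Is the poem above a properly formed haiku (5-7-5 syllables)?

Yes

Line 1: lemon (2), envelops (3) → 5 ✓
Line 2: outside (2), an (1), anemone (4) → 7 ✓
Line 3: my (1), ladybug (3), flies (1) → 5 ✓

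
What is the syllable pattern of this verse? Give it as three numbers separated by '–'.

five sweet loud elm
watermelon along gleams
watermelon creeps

4–7–5

Line 1: "five sweet loud elm": 1+1+1+1 = 4
Line 2: "watermelon along gleams": 4+2+1 = 7
Line 3: "watermelon creeps": 4+1 = 5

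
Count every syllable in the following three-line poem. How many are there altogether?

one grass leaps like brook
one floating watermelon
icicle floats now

17

Line 1: one(1) + grass(1) + leaps(1) + like(1) + brook(1) = 5
Line 2: one(1) + floating(2) + watermelon(4) = 7
Line 3: icicle(3) + floats(1) + now(1) = 5
Total: 5 + 7 + 5 = 17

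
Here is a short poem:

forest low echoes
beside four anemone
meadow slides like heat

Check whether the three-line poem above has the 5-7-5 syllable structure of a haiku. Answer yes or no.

Line 1: forest (2), low (1), echoes (2) → 5 ✓
Line 2: beside (2), four (1), anemone (4) → 7 ✓
Line 3: meadow (2), slides (1), like (1), heat (1) → 5 ✓

Yes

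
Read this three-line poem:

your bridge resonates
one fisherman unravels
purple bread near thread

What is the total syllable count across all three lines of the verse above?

Line 1: "your bridge resonates": 1+1+3 = 5
Line 2: "one fisherman unravels": 1+3+3 = 7
Line 3: "purple bread near thread": 2+1+1+1 = 5
Total: 5 + 7 + 5 = 17

17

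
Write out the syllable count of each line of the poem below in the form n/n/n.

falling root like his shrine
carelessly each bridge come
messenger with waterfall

6/6/7

Line 1: falling(2) + root(1) + like(1) + his(1) + shrine(1) = 6
Line 2: carelessly(3) + each(1) + bridge(1) + come(1) = 6
Line 3: messenger(3) + with(1) + waterfall(3) = 7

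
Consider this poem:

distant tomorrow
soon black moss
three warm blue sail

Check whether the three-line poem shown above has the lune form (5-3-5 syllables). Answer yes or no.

Line 1: distant(2) + tomorrow(3) = 5 ✓
Line 2: soon(1) + black(1) + moss(1) = 3 ✓
Line 3: three(1) + warm(1) + blue(1) + sail(1) = 4 (expected 5)

No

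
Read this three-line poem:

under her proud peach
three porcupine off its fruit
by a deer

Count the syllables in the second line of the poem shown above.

The second line: "three porcupine off its fruit": 1+3+1+1+1 = 7

7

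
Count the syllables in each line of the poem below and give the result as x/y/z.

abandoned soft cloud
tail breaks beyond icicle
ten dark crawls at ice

5/7/5

Line 1: abandoned(3) + soft(1) + cloud(1) = 5
Line 2: tail(1) + breaks(1) + beyond(2) + icicle(3) = 7
Line 3: ten(1) + dark(1) + crawls(1) + at(1) + ice(1) = 5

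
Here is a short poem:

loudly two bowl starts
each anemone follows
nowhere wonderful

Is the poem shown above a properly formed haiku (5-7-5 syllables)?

Yes

Line 1: loudly(2) + two(1) + bowl(1) + starts(1) = 5 ✓
Line 2: each(1) + anemone(4) + follows(2) = 7 ✓
Line 3: nowhere(2) + wonderful(3) = 5 ✓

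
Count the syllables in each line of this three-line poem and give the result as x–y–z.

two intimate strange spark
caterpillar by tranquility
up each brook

Line 1: two(1) + intimate(3) + strange(1) + spark(1) = 6
Line 2: caterpillar(4) + by(1) + tranquility(4) = 9
Line 3: up(1) + each(1) + brook(1) = 3

6–9–3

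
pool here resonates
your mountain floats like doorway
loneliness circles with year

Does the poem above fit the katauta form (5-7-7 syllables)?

Line 1: pool (1), here (1), resonates (3) → 5 ✓
Line 2: your (1), mountain (2), floats (1), like (1), doorway (2) → 7 ✓
Line 3: loneliness (3), circles (2), with (1), year (1) → 7 ✓

Yes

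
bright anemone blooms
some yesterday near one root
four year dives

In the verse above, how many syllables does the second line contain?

The second line: some(1) + yesterday(3) + near(1) + one(1) + root(1) = 7

7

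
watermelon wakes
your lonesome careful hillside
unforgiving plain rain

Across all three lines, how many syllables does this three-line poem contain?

18

Line 1: watermelon(4) + wakes(1) = 5
Line 2: your(1) + lonesome(2) + careful(2) + hillside(2) = 7
Line 3: unforgiving(4) + plain(1) + rain(1) = 6
Total: 5 + 7 + 6 = 18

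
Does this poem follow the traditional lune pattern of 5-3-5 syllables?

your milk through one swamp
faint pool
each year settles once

No

Line 1: your(1) + milk(1) + through(1) + one(1) + swamp(1) = 5 ✓
Line 2: faint(1) + pool(1) = 2 (expected 3)
Line 3: each(1) + year(1) + settles(2) + once(1) = 5 ✓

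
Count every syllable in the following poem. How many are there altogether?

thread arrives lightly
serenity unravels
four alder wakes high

17

Line 1: thread (1), arrives (2), lightly (2) → 5
Line 2: serenity (4), unravels (3) → 7
Line 3: four (1), alder (2), wakes (1), high (1) → 5
Total: 5 + 7 + 5 = 17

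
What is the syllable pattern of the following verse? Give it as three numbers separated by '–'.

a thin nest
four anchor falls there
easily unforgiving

Line 1: "a thin nest": 1+1+1 = 3
Line 2: "four anchor falls there": 1+2+1+1 = 5
Line 3: "easily unforgiving": 3+4 = 7

3–5–7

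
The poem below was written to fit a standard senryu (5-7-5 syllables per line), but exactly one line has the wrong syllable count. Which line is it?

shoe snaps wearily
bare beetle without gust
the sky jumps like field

Line 1: shoe(1) + snaps(1) + wearily(3) = 5 ✓
Line 2: bare(1) + beetle(2) + without(2) + gust(1) = 6 (expected 7)
Line 3: the(1) + sky(1) + jumps(1) + like(1) + field(1) = 5 ✓

Line 2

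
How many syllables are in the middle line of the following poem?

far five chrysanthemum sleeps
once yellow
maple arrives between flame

3

The middle line: "once yellow": 1+2 = 3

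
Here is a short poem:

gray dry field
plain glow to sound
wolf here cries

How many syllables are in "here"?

"here" has 1 syllable.

1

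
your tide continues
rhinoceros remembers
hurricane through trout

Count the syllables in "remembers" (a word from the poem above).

3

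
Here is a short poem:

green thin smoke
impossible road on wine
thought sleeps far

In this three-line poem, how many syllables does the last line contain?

The last line: thought(1) + sleeps(1) + far(1) = 3

3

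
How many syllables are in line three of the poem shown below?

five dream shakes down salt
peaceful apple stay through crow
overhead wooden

Line three: "overhead wooden": 3+2 = 5

5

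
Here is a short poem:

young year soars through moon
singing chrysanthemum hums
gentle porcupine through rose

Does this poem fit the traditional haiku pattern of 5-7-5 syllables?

No

Line 1: young (1), year (1), soars (1), through (1), moon (1) → 5 ✓
Line 2: singing (2), chrysanthemum (4), hums (1) → 7 ✓
Line 3: gentle (2), porcupine (3), through (1), rose (1) → 7 (expected 5)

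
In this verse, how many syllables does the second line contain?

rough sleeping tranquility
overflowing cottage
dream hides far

6

The second line: "overflowing cottage": 4+2 = 6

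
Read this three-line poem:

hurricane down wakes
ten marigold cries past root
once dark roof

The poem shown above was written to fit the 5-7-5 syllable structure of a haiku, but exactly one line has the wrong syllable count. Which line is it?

The third line

Line 1: "hurricane down wakes": 3+1+1 = 5 ✓
Line 2: "ten marigold cries past root": 1+3+1+1+1 = 7 ✓
Line 3: "once dark roof": 1+1+1 = 3 (expected 5)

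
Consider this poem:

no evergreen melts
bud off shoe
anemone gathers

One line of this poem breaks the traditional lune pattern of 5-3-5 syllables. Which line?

Line 3

Line 1: "no evergreen melts": 1+3+1 = 5 ✓
Line 2: "bud off shoe": 1+1+1 = 3 ✓
Line 3: "anemone gathers": 4+2 = 6 (expected 5)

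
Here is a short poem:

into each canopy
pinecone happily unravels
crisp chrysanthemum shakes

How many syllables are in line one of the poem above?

6

Line one: "into each canopy": 2+1+3 = 6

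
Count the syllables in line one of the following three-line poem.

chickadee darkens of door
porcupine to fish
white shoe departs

7

Line one: "chickadee darkens of door": 3+2+1+1 = 7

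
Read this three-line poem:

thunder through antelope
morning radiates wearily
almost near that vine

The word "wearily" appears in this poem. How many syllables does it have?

3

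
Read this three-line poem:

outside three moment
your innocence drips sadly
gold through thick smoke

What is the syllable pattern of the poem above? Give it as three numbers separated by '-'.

Line 1: "outside three moment": 2+1+2 = 5
Line 2: "your innocence drips sadly": 1+3+1+2 = 7
Line 3: "gold through thick smoke": 1+1+1+1 = 4

5-7-4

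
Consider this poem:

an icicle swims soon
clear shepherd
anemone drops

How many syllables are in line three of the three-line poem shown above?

Line three: anemone (4), drops (1) → 5

5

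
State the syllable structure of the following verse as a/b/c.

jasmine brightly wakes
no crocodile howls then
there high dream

5/6/3

Line 1: "jasmine brightly wakes": 2+2+1 = 5
Line 2: "no crocodile howls then": 1+3+1+1 = 6
Line 3: "there high dream": 1+1+1 = 3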